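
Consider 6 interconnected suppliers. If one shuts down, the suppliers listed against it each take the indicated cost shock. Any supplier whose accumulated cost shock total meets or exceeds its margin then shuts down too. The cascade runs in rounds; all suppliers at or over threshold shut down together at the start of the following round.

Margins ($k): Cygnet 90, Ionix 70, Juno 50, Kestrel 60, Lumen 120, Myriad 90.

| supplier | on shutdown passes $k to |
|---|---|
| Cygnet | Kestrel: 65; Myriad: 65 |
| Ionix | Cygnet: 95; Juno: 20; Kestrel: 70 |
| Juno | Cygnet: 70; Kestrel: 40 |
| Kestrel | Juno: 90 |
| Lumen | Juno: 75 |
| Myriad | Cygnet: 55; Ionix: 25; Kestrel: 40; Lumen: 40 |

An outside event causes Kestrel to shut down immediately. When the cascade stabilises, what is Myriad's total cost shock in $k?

0

Round 1 — Kestrel shuts down (initial).
  Juno: +90 → 90 ≥ 50
Round 2 — Juno shuts down.
  Cygnet: +70 → 70 < 90
No further shutdowns.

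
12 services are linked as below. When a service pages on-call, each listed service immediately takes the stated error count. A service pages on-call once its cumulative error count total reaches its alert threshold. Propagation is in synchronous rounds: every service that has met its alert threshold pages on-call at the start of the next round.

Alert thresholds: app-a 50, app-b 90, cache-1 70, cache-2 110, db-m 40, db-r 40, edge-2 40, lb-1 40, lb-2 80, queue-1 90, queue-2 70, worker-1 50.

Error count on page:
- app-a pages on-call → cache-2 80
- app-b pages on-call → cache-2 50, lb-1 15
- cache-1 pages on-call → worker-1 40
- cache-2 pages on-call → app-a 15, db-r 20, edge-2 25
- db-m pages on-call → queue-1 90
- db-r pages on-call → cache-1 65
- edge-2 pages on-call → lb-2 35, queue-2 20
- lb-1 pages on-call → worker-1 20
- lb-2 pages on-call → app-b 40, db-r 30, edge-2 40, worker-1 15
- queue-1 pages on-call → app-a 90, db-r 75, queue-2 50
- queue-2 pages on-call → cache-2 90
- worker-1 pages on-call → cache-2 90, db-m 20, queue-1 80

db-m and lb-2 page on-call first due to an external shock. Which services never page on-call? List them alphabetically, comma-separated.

Round 1 — db-m, lb-2 page on-call (initial).
  app-b: +40 → 40 < 90
  db-r: +30 → 30 < 40
  edge-2: +40 → 40 ≥ 40
  queue-1: +90 → 90 ≥ 90
  worker-1: +15 → 15 < 50
Round 2 — edge-2, queue-1 page on-call.
  app-a: +90 → 90 ≥ 50
  db-r: +75 → 105 ≥ 40
  queue-2: +20+50 → 70 ≥ 70
Round 3 — app-a, db-r, queue-2 page on-call.
  cache-1: +65 → 65 < 70
  cache-2: +80+90 → 170 ≥ 110
Round 4 — cache-2 pages on-call.
No further pages.

app-b, cache-1, lb-1, worker-1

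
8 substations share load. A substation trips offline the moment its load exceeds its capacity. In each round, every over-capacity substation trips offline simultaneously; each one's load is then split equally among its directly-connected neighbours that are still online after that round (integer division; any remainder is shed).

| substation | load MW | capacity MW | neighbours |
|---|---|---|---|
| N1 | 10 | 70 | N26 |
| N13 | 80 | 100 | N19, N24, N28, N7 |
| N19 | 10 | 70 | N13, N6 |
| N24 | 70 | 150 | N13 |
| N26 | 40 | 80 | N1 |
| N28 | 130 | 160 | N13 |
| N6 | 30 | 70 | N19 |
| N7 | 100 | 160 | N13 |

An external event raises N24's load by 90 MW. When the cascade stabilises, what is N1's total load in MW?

10

Round 1 — N24 at 160 > 150. N24 trips offline.
  N24 sheds 160 MW to N13: 160 each.
    N13: 80+160 = 240 > 100
Round 2 — N13 trips offline.
  N13 sheds 240 MW to N19, N28, N7: 80 each.
    N19: 10+80 = 90 > 70
    N28: 130+80 = 210 > 160
    N7: 100+80 = 180 > 160
Round 3 — N19, N28, N7 trip offline.
  N19 sheds 90 MW to N6: 90 each.
    N6: 30+90 = 120 > 70
  N28 sheds 210 MW: no online neighbours, lost.
  N7 sheds 180 MW: no online neighbours, lost.
Round 4 — N6 trips offline.
  N6 sheds 120 MW: no online neighbours, lost.
No further trips.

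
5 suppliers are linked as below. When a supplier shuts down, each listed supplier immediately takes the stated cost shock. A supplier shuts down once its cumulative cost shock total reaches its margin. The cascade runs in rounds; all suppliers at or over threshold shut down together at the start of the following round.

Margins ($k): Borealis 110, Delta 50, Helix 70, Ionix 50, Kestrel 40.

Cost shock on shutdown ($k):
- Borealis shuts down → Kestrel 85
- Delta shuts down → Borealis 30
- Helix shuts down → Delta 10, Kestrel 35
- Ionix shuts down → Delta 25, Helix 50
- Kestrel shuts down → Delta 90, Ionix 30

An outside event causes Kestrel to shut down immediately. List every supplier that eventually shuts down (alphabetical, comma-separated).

Delta, Kestrel

Round 1 — Kestrel shuts down (initial).
  Delta: +90 → 90 ≥ 50
  Ionix: +30 → 30 < 50
Round 2 — Delta shuts down.
  Borealis: +30 → 30 < 110
No further shutdowns.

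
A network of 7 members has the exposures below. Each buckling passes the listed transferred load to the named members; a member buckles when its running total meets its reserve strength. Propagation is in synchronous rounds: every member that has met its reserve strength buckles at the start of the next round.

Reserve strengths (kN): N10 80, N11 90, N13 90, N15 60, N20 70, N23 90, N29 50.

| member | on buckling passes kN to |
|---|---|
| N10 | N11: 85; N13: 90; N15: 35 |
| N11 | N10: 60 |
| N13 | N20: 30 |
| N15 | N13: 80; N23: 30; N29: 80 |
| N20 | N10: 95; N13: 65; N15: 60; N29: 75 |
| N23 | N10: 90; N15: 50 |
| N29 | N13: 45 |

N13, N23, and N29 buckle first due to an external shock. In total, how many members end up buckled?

5

Round 1 — N13, N23, N29 buckle (initial).
  N10: +90 → 90 ≥ 80
  N15: +50 → 50 < 60
  N20: +30 → 30 < 70
Round 2 — N10 buckles.
  N11: +85 → 85 < 90
  N15: +35 → 85 ≥ 60
Round 3 — N15 buckles.
No further bucklings.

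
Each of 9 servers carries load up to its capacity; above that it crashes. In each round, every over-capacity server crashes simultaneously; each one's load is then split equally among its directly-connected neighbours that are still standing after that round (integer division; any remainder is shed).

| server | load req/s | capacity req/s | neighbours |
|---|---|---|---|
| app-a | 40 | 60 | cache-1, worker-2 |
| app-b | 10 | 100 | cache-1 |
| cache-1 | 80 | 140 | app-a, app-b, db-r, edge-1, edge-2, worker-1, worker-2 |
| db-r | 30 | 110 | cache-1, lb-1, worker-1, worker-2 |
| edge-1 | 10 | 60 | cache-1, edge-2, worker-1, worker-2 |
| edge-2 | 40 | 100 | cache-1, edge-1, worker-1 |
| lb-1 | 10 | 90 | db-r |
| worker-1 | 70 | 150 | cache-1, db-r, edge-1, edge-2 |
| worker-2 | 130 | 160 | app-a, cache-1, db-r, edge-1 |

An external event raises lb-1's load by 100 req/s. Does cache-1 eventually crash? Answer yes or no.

Round 1 — lb-1 at 110 > 90. lb-1 crashes.
  lb-1 sheds 110 req/s to db-r: 110 each.
    db-r: 30+110 = 140 > 110
Round 2 — db-r crashes.
  db-r sheds 140 req/s to cache-1, worker-1, worker-2: 46 each (2 lost).
    cache-1: 80+46 = 126 ≤ 140
    worker-1: 70+46 = 116 ≤ 150
    worker-2: 130+46 = 176 > 160
Round 3 — worker-2 crashes.
  worker-2 sheds 176 req/s to app-a, cache-1, edge-1: 58 each (2 lost).
    app-a: 40+58 = 98 > 60
    cache-1: 126+58 = 184 > 140
    edge-1: 10+58 = 68 > 60
Round 4 — app-a, cache-1, edge-1 crash.
  app-a sheds 98 req/s: no online neighbours, lost.
  cache-1 sheds 184 req/s to app-b, edge-2, worker-1: 61 each (1 lost).
    app-b: 10+61 = 71 ≤ 100
    edge-2: 40+61 = 101 > 100
    worker-1: 116+61 = 177 > 150
  edge-1 sheds 68 req/s to edge-2, worker-1: 34 each.
    edge-2: 101+34 = 135 > 100
    worker-1: 177+34 = 211 > 150
Round 5 — edge-2, worker-1 crash.
  edge-2 sheds 135 req/s: no online neighbours, lost.
  worker-1 sheds 211 req/s: no online neighbours, lost.
No further crashes.

yes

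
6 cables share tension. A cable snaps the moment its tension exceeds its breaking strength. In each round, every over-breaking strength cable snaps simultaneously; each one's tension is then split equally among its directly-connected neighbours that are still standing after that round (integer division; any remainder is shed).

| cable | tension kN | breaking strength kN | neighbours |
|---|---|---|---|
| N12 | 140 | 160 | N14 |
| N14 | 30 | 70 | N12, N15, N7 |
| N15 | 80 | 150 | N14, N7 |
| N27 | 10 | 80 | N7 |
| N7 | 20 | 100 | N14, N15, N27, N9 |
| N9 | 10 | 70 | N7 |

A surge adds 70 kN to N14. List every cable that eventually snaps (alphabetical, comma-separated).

Round 1 — N14 at 100 > 70. N14 snaps.
  N14 sheds 100 kN to N12, N15, N7: 33 each (1 lost).
    N12: 140+33 = 173 > 160
    N15: 80+33 = 113 ≤ 150
    N7: 20+33 = 53 ≤ 100
Round 2 — N12 snaps.
  N12 sheds 173 kN: no online neighbours, lost.
No further breaks.

N12, N14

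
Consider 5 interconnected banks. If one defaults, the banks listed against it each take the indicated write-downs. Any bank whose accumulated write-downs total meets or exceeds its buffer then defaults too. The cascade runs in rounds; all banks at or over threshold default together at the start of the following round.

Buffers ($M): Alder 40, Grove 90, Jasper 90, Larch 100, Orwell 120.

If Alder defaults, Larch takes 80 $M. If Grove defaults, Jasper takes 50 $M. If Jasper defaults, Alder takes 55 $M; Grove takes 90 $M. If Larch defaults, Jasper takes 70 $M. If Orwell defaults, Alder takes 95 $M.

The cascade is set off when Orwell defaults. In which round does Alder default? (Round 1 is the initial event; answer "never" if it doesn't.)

2

Round 1 — Orwell defaults (initial).
  Alder: +95 → 95 ≥ 40
Round 2 — Alder defaults.
  Larch: +80 → 80 < 100
No further defaults.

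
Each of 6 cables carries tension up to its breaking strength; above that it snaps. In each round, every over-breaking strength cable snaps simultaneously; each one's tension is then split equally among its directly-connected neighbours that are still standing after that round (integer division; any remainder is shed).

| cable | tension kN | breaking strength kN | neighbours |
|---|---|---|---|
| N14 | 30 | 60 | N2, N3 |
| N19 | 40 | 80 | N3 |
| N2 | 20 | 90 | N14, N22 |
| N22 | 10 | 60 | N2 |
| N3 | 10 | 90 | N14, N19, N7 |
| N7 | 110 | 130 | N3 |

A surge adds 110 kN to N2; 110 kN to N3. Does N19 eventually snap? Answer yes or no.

Round 1 — N2 at 130 > 90; N3 at 120 > 90. N2, N3 snap.
  N2 sheds 130 kN to N14, N22: 65 each.
    N14: 30+65 = 95 > 60
    N22: 10+65 = 75 > 60
  N3 sheds 120 kN to N14, N19, N7: 40 each.
    N14: 95+40 = 135 > 60
    N19: 40+40 = 80 ≤ 80
    N7: 110+40 = 150 > 130
Round 2 — N14, N22, N7 snap.
  N14 sheds 135 kN: no online neighbours, lost.
  N22 sheds 75 kN: no online neighbours, lost.
  N7 sheds 150 kN: no online neighbours, lost.
No further breaks.

no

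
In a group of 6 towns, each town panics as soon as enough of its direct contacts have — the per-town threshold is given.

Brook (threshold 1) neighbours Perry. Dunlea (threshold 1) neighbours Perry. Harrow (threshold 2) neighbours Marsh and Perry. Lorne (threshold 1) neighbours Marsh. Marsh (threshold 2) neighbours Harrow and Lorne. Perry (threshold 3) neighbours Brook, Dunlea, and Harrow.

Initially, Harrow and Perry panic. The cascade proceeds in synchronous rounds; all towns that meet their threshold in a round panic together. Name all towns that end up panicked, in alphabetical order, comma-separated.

Brook, Dunlea, Harrow, Perry

Round 1 — Harrow, Perry panic (initial).
Round 2 — checking thresholds:
  Brook: 1 of 1 neighbours ≥ 1, panics.
  Dunlea: 1 of 1 neighbours ≥ 1, panics.
  Marsh: 1 of 2 neighbours < 2, holds.
Round 3 — no new panics; cascade stops.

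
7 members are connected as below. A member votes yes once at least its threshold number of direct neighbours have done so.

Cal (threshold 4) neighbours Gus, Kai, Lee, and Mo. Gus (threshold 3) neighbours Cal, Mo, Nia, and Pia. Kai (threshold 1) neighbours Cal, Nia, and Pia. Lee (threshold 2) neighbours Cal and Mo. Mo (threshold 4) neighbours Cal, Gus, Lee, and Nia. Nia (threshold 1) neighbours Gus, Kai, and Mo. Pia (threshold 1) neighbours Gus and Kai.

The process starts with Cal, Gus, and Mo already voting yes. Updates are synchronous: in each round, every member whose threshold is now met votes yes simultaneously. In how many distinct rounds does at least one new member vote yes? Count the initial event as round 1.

2

Round 1 — Cal, Gus, Mo vote yes (initial).
Round 2 — checking thresholds:
  Kai: 1 of 3 neighbours ≥ 1, votes yes.
  Lee: 2 of 2 neighbours ≥ 2, votes yes.
  Nia: 2 of 3 neighbours ≥ 1, votes yes.
  Pia: 1 of 2 neighbours ≥ 1, votes yes.
Round 3 — no new yes votes; cascade stops.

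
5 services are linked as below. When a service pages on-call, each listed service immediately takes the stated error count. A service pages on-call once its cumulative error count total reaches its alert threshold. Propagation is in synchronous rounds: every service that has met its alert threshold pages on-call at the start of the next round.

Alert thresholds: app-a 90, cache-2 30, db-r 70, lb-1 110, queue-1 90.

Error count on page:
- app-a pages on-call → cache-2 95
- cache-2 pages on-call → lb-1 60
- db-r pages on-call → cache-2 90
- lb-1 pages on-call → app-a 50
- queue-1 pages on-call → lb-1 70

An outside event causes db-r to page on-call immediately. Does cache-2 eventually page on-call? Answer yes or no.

Round 1 — db-r pages on-call (initial).
  cache-2: +90 → 90 ≥ 30
Round 2 — cache-2 pages on-call.
  lb-1: +60 → 60 < 110
No further pages.

yes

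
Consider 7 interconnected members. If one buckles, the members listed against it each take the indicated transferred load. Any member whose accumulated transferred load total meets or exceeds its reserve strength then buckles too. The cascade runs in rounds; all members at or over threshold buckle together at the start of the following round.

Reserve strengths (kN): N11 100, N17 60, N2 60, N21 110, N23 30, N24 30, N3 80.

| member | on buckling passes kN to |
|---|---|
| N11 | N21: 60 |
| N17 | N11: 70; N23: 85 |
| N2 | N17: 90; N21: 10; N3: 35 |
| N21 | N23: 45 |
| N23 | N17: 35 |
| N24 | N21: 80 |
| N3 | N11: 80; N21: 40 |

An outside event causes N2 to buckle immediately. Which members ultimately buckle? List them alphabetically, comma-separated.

N17, N2, N23

Round 1 — N2 buckles (initial).
  N17: +90 → 90 ≥ 60
  N21: +10 → 10 < 110
  N3: +35 → 35 < 80
Round 2 — N17 buckles.
  N11: +70 → 70 < 100
  N23: +85 → 85 ≥ 30
Round 3 — N23 buckles.
No further bucklings.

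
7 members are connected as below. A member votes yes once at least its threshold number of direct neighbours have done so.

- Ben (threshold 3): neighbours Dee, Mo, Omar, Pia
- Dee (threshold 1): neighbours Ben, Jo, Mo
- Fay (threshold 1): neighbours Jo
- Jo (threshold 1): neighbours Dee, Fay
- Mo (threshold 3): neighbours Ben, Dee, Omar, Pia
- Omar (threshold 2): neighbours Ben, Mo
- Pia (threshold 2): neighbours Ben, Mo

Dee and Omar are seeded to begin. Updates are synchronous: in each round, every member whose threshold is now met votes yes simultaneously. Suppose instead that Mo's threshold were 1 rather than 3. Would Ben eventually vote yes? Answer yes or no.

yes

With Mo's threshold at 1:
Round 1 — Dee, Omar vote yes (initial).
Round 2 — checking thresholds:
  Ben: 2 of 4 neighbours < 3, below threshold.
  Jo: 1 of 2 neighbours ≥ 1, votes yes.
  Mo: 2 of 4 neighbours ≥ 1, votes yes.
Round 3 — checking thresholds:
  Ben: 3 of 4 neighbours ≥ 3, votes yes.
  Fay: 1 of 1 neighbours ≥ 1, votes yes.
  Pia: 1 of 2 neighbours < 2, below threshold.
Round 4 — checking thresholds:
  Pia: 2 of 2 neighbours ≥ 2, votes yes.
Round 5 — no new yes votes; cascade stops.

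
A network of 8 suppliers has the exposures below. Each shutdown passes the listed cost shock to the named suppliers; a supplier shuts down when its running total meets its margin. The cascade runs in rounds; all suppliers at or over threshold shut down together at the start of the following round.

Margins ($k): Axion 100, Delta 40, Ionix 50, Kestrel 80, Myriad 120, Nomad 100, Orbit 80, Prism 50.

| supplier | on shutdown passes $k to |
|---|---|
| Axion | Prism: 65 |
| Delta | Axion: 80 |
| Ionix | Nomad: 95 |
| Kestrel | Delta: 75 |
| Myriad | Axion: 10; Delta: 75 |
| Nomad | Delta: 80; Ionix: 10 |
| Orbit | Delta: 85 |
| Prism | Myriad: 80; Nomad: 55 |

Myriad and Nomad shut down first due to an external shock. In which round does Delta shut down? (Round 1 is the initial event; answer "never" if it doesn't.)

Round 1 — Myriad, Nomad shut down (initial).
  Axion: +10 → 10 < 100
  Delta: +75+80 → 155 ≥ 40
  Ionix: +10 → 10 < 50
Round 2 — Delta shuts down.
  Axion: +80 → 90 < 100
No further shutdowns.

2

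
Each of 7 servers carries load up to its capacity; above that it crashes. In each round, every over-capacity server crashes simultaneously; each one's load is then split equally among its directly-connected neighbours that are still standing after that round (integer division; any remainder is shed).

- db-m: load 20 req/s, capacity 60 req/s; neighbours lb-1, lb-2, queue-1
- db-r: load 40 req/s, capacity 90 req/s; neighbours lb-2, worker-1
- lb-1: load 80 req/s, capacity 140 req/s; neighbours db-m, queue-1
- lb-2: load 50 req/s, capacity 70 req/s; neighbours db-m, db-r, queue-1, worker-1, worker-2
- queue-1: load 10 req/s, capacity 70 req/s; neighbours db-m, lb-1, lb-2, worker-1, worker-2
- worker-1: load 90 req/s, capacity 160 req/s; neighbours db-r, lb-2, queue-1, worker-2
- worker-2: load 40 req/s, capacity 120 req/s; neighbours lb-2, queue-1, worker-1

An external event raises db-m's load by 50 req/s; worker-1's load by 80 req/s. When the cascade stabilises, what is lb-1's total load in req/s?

Round 1 — db-m at 70 > 60; worker-1 at 170 > 160. db-m, worker-1 crash.
  db-m sheds 70 req/s to lb-1, lb-2, queue-1: 23 each (1 lost).
    lb-1: 80+23 = 103 ≤ 140
    lb-2: 50+23 = 73 > 70
    queue-1: 10+23 = 33 ≤ 70
  worker-1 sheds 170 req/s to db-r, lb-2, queue-1, worker-2: 42 each (2 lost).
    db-r: 40+42 = 82 ≤ 90
    lb-2: 73+42 = 115 > 70
    queue-1: 33+42 = 75 > 70
    worker-2: 40+42 = 82 ≤ 120
Round 2 — lb-2, queue-1 crash.
  lb-2 sheds 115 req/s to db-r, worker-2: 57 each (1 lost).
    db-r: 82+57 = 139 > 90
    worker-2: 82+57 = 139 > 120
  queue-1 sheds 75 req/s to lb-1, worker-2: 37 each (1 lost).
    lb-1: 103+37 = 140 ≤ 140
    worker-2: 139+37 = 176 > 120
Round 3 — db-r, worker-2 crash.
  db-r sheds 139 req/s: no online neighbours, lost.
  worker-2 sheds 176 req/s: no online neighbours, lost.
No further crashes.

140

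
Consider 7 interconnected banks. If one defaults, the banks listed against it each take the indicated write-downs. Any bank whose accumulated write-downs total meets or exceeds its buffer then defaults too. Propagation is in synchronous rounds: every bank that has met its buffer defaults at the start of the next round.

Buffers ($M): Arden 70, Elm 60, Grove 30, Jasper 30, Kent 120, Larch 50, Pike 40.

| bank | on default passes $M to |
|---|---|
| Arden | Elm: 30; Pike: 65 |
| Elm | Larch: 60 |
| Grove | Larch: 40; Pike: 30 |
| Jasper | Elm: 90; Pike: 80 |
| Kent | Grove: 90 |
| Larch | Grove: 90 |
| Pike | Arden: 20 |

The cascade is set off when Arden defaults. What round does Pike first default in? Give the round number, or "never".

2

Round 1 — Arden defaults (initial).
  Elm: +30 → 30 < 60
  Pike: +65 → 65 ≥ 40
Round 2 — Pike defaults.
No further defaults.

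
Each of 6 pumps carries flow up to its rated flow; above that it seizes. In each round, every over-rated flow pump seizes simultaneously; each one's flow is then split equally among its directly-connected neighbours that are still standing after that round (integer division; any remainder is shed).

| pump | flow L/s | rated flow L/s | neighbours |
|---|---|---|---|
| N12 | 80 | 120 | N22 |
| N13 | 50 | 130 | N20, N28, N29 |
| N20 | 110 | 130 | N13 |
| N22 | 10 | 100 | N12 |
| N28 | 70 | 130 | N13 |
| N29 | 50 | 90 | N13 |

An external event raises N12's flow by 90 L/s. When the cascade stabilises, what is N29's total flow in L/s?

Round 1 — N12 at 170 > 120. N12 seizes.
  N12 sheds 170 L/s to N22: 170 each.
    N22: 10+170 = 180 > 100
Round 2 — N22 seizes.
  N22 sheds 180 L/s: no online neighbours, lost.
No further seizures.

50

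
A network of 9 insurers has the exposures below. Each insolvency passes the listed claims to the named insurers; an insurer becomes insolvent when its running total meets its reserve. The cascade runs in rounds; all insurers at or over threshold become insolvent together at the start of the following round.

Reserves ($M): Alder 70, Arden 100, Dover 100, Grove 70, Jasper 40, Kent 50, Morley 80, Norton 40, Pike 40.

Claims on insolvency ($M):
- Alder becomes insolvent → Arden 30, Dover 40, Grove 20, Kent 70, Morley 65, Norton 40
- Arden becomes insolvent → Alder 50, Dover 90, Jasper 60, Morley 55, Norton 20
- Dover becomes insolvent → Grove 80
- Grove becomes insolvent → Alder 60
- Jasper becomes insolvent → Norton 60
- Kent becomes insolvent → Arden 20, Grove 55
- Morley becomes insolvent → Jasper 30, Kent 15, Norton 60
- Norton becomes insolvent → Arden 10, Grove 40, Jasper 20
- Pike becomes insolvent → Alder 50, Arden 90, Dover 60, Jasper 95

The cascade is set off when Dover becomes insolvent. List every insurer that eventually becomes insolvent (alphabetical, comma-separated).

Round 1 — Dover becomes insolvent (initial).
  Grove: +80 → 80 ≥ 70
Round 2 — Grove becomes insolvent.
  Alder: +60 → 60 < 70
No further insolvencies.

Dover, Grove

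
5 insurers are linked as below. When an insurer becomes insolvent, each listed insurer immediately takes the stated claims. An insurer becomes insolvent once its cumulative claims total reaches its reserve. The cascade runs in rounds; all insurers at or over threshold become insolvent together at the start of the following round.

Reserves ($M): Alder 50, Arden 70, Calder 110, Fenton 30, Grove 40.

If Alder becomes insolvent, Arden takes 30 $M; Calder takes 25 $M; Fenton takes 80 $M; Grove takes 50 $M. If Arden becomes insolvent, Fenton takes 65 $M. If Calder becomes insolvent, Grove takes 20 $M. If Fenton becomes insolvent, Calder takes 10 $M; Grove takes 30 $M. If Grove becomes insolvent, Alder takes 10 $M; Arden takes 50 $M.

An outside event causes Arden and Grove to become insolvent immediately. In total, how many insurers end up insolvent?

3

Round 1 — Arden, Grove become insolvent (initial).
  Alder: +10 → 10 < 50
  Fenton: +65 → 65 ≥ 30
Round 2 — Fenton becomes insolvent.
  Calder: +10 → 10 < 110
No further insolvencies.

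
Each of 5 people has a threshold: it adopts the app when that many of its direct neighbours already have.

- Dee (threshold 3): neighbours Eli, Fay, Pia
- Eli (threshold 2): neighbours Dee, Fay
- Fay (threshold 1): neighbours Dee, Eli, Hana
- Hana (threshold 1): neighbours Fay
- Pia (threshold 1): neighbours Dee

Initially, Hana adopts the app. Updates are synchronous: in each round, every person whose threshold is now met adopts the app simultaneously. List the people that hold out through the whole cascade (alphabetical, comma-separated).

Round 1 — Hana adopts the app (initial).
Round 2 — checking thresholds:
  Fay: 1 of 3 neighbours ≥ 1, adopts the app.
Round 3 — no new adoptions; cascade stops.

Dee, Eli, Pia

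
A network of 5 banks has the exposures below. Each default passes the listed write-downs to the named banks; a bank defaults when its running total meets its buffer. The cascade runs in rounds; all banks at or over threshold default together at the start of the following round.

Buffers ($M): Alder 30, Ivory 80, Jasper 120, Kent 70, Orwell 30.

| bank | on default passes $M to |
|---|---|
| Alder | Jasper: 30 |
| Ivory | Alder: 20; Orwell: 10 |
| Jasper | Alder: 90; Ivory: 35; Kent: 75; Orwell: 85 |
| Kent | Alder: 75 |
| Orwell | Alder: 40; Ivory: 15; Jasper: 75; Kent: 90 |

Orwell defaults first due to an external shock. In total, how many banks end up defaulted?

3

Round 1 — Orwell defaults (initial).
  Alder: +40 → 40 ≥ 30
  Ivory: +15 → 15 < 80
  Jasper: +75 → 75 < 120
  Kent: +90 → 90 ≥ 70
Round 2 — Alder, Kent default.
  Jasper: +30 → 105 < 120
No further defaults.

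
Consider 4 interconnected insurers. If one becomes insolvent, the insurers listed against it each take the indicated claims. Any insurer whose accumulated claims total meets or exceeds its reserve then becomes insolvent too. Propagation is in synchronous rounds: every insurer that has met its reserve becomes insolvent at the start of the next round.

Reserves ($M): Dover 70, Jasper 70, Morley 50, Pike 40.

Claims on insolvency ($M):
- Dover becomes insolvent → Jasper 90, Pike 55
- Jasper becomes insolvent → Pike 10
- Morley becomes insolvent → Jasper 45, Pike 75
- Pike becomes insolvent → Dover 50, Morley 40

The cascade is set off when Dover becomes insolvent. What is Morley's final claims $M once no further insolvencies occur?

40

Round 1 — Dover becomes insolvent (initial).
  Jasper: +90 → 90 ≥ 70
  Pike: +55 → 55 ≥ 40
Round 2 — Jasper, Pike become insolvent.
  Morley: +40 → 40 < 50
No further insolvencies.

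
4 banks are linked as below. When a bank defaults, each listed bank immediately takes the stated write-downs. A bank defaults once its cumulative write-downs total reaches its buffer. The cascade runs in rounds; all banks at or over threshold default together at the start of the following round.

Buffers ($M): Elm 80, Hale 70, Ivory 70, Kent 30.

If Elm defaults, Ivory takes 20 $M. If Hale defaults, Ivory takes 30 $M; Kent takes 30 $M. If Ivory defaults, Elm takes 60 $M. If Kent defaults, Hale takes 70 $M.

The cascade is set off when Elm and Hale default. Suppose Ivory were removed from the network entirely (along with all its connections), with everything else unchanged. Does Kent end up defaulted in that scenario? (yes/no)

With Ivory removed:
Round 1 — Elm, Hale default (initial).
  Kent: +30 → 30 ≥ 30
Round 2 — Kent defaults.
No further defaults.

yes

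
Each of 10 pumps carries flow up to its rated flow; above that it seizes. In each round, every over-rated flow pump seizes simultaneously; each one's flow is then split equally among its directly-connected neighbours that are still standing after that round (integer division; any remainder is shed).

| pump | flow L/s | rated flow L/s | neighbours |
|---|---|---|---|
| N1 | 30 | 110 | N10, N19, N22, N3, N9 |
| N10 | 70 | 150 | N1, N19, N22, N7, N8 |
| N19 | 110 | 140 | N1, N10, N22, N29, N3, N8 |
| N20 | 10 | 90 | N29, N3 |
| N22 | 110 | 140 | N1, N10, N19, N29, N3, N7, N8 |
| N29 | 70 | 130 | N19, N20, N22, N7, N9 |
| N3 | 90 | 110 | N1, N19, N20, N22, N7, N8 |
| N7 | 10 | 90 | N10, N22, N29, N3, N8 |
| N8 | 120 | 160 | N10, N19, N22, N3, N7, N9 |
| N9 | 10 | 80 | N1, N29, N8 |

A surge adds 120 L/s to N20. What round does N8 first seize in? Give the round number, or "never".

4

Round 1 — N20 at 130 > 90. N20 seizes.
  N20 sheds 130 L/s to N29, N3: 65 each.
    N29: 70+65 = 135 > 130
    N3: 90+65 = 155 > 110
Round 2 — N29, N3 seize.
  N29 sheds 135 L/s to N19, N22, N7, N9: 33 each (3 lost).
    N19: 110+33 = 143 > 140
    N22: 110+33 = 143 > 140
    N7: 10+33 = 43 ≤ 90
    N9: 10+33 = 43 ≤ 80
  N3 sheds 155 L/s to N1, N19, N22, N7, N8: 31 each.
    N1: 30+31 = 61 ≤ 110
    N19: 143+31 = 174 > 140
    N22: 143+31 = 174 > 140
    N7: 43+31 = 74 ≤ 90
    N8: 120+31 = 151 ≤ 160
Round 3 — N19, N22 seize.
  N19 sheds 174 L/s to N1, N10, N8: 58 each.
    N1: 61+58 = 119 > 110
    N10: 70+58 = 128 ≤ 150
    N8: 151+58 = 209 > 160
  N22 sheds 174 L/s to N1, N10, N7, N8: 43 each (2 lost).
    N1: 119+43 = 162 > 110
    N10: 128+43 = 171 > 150
    N7: 74+43 = 117 > 90
    N8: 209+43 = 252 > 160
Round 4 — N1, N10, N7, N8 seize.
  N1 sheds 162 L/s to N9: 162 each.
    N9: 43+162 = 205 > 80
  N10 sheds 171 L/s: no online neighbours, lost.
  N7 sheds 117 L/s: no online neighbours, lost.
  N8 sheds 252 L/s to N9: 252 each.
    N9: 205+252 = 457 > 80
Round 5 — N9 seizes.
  N9 sheds 457 L/s: no online neighbours, lost.
No further seizures.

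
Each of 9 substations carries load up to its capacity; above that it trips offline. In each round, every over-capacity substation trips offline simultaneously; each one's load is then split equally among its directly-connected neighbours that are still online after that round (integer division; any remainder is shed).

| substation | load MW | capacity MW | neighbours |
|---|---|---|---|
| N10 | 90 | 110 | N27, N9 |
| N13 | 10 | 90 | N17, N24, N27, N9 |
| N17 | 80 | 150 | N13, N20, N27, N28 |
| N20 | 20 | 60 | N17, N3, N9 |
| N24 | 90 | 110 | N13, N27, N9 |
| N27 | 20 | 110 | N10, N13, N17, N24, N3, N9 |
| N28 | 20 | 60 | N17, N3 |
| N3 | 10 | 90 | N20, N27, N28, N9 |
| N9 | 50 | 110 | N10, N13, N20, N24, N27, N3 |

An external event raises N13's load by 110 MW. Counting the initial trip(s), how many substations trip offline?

9

Round 1 — N13 at 120 > 90. N13 trips offline.
  N13 sheds 120 MW to N17, N24, N27, N9: 30 each.
    N17: 80+30 = 110 ≤ 150
    N24: 90+30 = 120 > 110
    N27: 20+30 = 50 ≤ 110
    N9: 50+30 = 80 ≤ 110
Round 2 — N24 trips offline.
  N24 sheds 120 MW to N27, N9: 60 each.
    N27: 50+60 = 110 ≤ 110
    N9: 80+60 = 140 > 110
Round 3 — N9 trips offline.
  N9 sheds 140 MW to N10, N20, N27, N3: 35 each.
    N10: 90+35 = 125 > 110
    N20: 20+35 = 55 ≤ 60
    N27: 110+35 = 145 > 110
    N3: 10+35 = 45 ≤ 90
Round 4 — N10, N27 trip offline.
  N10 sheds 125 MW: no online neighbours, lost.
  N27 sheds 145 MW to N17, N3: 72 each (1 lost).
    N17: 110+72 = 182 > 150
    N3: 45+72 = 117 > 90
Round 5 — N17, N3 trip offline.
  N17 sheds 182 MW to N20, N28: 91 each.
    N20: 55+91 = 146 > 60
    N28: 20+91 = 111 > 60
  N3 sheds 117 MW to N20, N28: 58 each (1 lost).
    N20: 146+58 = 204 > 60
    N28: 111+58 = 169 > 60
Round 6 — N20, N28 trip offline.
  N20 sheds 204 MW: no online neighbours, lost.
  N28 sheds 169 MW: no online neighbours, lost.
No further trips.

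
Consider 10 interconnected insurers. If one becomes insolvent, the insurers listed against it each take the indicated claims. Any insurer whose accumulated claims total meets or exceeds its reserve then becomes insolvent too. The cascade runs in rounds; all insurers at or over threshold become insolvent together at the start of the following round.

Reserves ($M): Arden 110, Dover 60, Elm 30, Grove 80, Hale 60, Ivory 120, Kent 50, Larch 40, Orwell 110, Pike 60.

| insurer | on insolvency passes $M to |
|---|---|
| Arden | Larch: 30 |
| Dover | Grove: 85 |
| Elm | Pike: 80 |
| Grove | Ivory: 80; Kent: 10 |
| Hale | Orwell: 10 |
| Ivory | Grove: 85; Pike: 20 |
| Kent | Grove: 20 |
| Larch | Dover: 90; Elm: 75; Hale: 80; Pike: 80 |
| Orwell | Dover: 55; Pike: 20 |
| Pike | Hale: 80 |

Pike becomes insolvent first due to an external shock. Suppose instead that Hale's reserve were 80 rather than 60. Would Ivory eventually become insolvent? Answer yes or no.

no

With Hale's reserve at 80:
Round 1 — Pike becomes insolvent (initial).
  Hale: +80 → 80 ≥ 80
Round 2 — Hale becomes insolvent.
  Orwell: +10 → 10 < 110
No further insolvencies.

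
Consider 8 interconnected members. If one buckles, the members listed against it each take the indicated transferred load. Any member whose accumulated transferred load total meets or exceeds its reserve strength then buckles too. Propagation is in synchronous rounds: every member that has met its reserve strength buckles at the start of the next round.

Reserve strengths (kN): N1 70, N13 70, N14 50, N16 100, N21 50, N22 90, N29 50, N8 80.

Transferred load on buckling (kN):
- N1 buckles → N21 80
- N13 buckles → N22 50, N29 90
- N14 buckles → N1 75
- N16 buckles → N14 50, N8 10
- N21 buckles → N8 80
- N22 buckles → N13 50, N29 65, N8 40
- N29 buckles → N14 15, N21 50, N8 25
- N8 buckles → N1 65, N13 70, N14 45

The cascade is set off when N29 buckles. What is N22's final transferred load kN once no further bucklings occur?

Round 1 — N29 buckles (initial).
  N14: +15 → 15 < 50
  N21: +50 → 50 ≥ 50
  N8: +25 → 25 < 80
Round 2 — N21 buckles.
  N8: +80 → 105 ≥ 80
Round 3 — N8 buckles.
  N1: +65 → 65 < 70
  N13: +70 → 70 ≥ 70
  N14: +45 → 60 ≥ 50
Round 4 — N13, N14 buckle.
  N1: +75 → 140 ≥ 70
  N22: +50 → 50 < 90
Round 5 — N1 buckles.
No further bucklings.

50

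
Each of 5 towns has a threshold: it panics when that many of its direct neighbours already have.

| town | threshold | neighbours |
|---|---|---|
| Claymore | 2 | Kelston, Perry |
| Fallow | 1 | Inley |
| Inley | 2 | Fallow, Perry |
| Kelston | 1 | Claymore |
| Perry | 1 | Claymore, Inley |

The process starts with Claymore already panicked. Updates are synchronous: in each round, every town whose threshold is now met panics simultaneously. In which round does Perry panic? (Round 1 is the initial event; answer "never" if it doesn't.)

2

Round 1 — Claymore panics (initial).
Round 2 — checking thresholds:
  Kelston: 1 of 1 neighbours ≥ 1, panics.
  Perry: 1 of 2 neighbours ≥ 1, panics.
Round 3 — no new panics; cascade stops.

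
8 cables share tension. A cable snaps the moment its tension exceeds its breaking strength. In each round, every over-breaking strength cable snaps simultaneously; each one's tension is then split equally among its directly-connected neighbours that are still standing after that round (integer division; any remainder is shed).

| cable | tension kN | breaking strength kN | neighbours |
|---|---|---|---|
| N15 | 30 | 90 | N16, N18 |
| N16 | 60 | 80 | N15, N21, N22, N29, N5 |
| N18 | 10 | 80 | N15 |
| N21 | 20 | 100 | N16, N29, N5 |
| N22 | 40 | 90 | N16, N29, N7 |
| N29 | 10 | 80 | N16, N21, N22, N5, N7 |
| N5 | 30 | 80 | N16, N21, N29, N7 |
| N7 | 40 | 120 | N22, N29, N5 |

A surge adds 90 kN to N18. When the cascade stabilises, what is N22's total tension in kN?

Round 1 — N18 at 100 > 80. N18 snaps.
  N18 sheds 100 kN to N15: 100 each.
    N15: 30+100 = 130 > 90
Round 2 — N15 snaps.
  N15 sheds 130 kN to N16: 130 each.
    N16: 60+130 = 190 > 80
Round 3 — N16 snaps.
  N16 sheds 190 kN to N21, N22, N29, N5: 47 each (2 lost).
    N21: 20+47 = 67 ≤ 100
    N22: 40+47 = 87 ≤ 90
    N29: 10+47 = 57 ≤ 80
    N5: 30+47 = 77 ≤ 80
No further breaks.

87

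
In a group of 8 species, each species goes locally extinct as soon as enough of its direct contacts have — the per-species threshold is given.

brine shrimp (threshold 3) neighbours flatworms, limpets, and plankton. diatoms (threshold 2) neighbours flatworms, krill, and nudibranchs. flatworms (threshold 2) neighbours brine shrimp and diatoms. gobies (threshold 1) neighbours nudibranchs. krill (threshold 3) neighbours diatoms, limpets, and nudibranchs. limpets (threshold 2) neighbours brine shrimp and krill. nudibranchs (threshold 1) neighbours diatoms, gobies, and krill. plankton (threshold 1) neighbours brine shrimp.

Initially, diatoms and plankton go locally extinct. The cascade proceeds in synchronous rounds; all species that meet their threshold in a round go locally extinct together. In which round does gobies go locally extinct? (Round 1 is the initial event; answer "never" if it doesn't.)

3

Round 1 — diatoms, plankton go locally extinct (initial).
Round 2 — checking thresholds:
  brine shrimp: 1 of 3 neighbours < 3, below threshold.
  flatworms: 1 of 2 neighbours < 2, below threshold.
  krill: 1 of 3 neighbours < 3, below threshold.
  nudibranchs: 1 of 3 neighbours ≥ 1, goes locally extinct.
Round 3 — checking thresholds:
  brine shrimp: 1 of 3 neighbours < 3, below threshold.
  flatworms: 1 of 2 neighbours < 2, below threshold.
  gobies: 1 of 1 neighbours ≥ 1, goes locally extinct.
  krill: 2 of 3 neighbours < 3, below threshold.
Round 4 — no new extinctions; cascade stops.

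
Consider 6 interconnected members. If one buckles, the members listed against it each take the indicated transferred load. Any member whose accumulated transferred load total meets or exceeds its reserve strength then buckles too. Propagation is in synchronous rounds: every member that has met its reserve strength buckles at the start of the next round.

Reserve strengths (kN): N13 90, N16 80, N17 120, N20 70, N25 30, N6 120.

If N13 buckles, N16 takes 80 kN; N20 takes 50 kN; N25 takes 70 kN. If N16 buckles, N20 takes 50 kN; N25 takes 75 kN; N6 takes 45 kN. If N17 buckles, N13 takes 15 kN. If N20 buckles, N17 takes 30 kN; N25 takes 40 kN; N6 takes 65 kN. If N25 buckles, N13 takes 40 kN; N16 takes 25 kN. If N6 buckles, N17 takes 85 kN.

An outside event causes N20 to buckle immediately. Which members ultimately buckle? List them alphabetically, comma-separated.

Round 1 — N20 buckles (initial).
  N17: +30 → 30 < 120
  N25: +40 → 40 ≥ 30
  N6: +65 → 65 < 120
Round 2 — N25 buckles.
  N13: +40 → 40 < 90
  N16: +25 → 25 < 80
No further bucklings.

N20, N25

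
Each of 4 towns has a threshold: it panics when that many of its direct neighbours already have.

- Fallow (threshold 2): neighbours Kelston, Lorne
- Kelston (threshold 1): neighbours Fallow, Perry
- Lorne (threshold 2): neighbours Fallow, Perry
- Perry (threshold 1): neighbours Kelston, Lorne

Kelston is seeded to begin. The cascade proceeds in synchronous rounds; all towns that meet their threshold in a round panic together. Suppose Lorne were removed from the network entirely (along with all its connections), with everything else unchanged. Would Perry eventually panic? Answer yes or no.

With Lorne removed:
Round 1 — Kelston panics (initial).
Round 2 — checking thresholds:
  Fallow: 1 of 1 neighbours < 2, below threshold.
  Perry: 1 of 1 neighbours ≥ 1, panics.
Round 3 — no new panics; cascade stops.

yes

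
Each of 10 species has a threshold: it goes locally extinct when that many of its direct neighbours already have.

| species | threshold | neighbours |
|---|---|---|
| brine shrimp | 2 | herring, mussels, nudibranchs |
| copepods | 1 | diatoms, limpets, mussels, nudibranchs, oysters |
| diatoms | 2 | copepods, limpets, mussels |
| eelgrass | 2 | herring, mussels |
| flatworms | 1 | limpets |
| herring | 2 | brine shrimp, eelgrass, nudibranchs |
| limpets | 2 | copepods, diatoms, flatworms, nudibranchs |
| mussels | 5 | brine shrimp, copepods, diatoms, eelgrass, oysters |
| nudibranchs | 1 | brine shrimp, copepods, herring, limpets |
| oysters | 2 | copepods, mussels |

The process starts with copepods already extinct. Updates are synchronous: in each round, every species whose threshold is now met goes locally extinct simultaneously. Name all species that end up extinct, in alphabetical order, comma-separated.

Round 1 — copepods goes locally extinct (initial).
Round 2 — checking thresholds:
  diatoms: 1 of 3 neighbours < 2, holds.
  limpets: 1 of 4 neighbours < 2, holds.
  mussels: 1 of 5 neighbours < 5, holds.
  nudibranchs: 1 of 4 neighbours ≥ 1, goes locally extinct.
  oysters: 1 of 2 neighbours < 2, holds.
Round 3 — checking thresholds:
  brine shrimp: 1 of 3 neighbours < 2, holds.
  diatoms: 1 of 3 neighbours < 2, holds.
  herring: 1 of 3 neighbours < 2, holds.
  limpets: 2 of 4 neighbours ≥ 2, goes locally extinct.
  mussels: 1 of 5 neighbours < 5, holds.
  oysters: 1 of 2 neighbours < 2, holds.
Round 4 — checking thresholds:
  brine shrimp: 1 of 3 neighbours < 2, holds.
  diatoms: 2 of 3 neighbours ≥ 2, goes locally extinct.
  flatworms: 1 of 1 neighbours ≥ 1, goes locally extinct.
  herring: 1 of 3 neighbours < 2, holds.
  mussels: 1 of 5 neighbours < 5, holds.
  oysters: 1 of 2 neighbours < 2, holds.
Round 5 — no new extinctions; cascade stops.

copepods, diatoms, flatworms, limpets, nudibranchs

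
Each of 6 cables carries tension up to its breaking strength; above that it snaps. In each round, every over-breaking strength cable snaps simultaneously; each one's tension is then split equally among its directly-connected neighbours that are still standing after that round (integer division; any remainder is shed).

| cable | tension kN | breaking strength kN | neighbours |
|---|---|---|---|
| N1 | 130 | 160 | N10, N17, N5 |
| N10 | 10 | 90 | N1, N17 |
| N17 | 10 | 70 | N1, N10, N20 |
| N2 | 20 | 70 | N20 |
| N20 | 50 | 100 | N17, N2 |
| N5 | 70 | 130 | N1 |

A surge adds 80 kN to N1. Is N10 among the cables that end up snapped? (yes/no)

yes

Round 1 — N1 at 210 > 160. N1 snaps.
  N1 sheds 210 kN to N10, N17, N5: 70 each.
    N10: 10+70 = 80 ≤ 90
    N17: 10+70 = 80 > 70
    N5: 70+70 = 140 > 130
Round 2 — N17, N5 snap.
  N17 sheds 80 kN to N10, N20: 40 each.
    N10: 80+40 = 120 > 90
    N20: 50+40 = 90 ≤ 100
  N5 sheds 140 kN: no online neighbours, lost.
Round 3 — N10 snaps.
  N10 sheds 120 kN: no online neighbours, lost.
No further breaks.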